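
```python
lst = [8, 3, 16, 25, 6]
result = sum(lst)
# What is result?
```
Trace:
  lst=[8, 3, 16, 25, 6]
  lst=[8, 3, 16, 25, 6], result=58

Final answer: 58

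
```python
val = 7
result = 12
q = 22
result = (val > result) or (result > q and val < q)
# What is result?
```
Trace:
  val=7
  val=7, result=12
  val=7, result=12, q=22
  val=7, result=False, q=22

Final answer: False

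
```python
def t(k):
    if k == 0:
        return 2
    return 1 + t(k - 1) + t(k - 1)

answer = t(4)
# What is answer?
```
Call trace (a repeated sub-call is expanded the first time; later identical calls just restate its return value):
t(k=4)
  t(k=3)
    t(k=2)
      t(k=1)
        t(k=0)
        -> return 2
        t(k=0)
        -> return 2
      -> return 5
      t(k=1) -> return 5  (same call as traced above)
    -> return 11
    t(k=2) -> return 11  (same call as traced above)
  -> return 23
  t(k=3) -> return 23  (same call as traced above)
-> return 47

Final answer: 47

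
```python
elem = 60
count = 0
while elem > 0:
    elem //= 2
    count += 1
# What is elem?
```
Trace:
  elem=60
  elem=60, count=0
  elem=30, count=1
  elem=15, count=2
  elem=7, count=3
  elem=3, count=4
  elem=1, count=5
  elem=0, count=6

Final answer: 0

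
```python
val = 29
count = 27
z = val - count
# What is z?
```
Trace:
  val=29
  val=29, count=27
  val=29, count=27, z=2

Final answer: 2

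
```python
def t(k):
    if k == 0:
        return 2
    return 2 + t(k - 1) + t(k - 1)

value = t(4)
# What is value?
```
Call trace (a repeated sub-call is expanded the first time; later identical calls just restate its return value):
t(k=4)
  t(k=3)
    t(k=2)
      t(k=1)
        t(k=0)
        -> return 2
        t(k=0)
        -> return 2
      -> return 6
      t(k=1) -> return 6  (same call as traced above)
    -> return 14
    t(k=2) -> return 14  (same call as traced above)
  -> return 30
  t(k=3) -> return 30  (same call as traced above)
-> return 62

Final answer: 62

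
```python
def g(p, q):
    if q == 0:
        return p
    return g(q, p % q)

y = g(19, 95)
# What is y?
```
Call trace:
g(p=19, q=95)
  g(p=95, q=19)
    g(p=19, q=0)
    -> return 19
  -> return 19
-> return 19

Final answer: 19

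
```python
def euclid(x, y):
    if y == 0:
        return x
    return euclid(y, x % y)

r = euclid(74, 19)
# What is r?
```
Call trace:
euclid(x=74, y=19)
  euclid(x=19, y=17)
    euclid(x=17, y=2)
      euclid(x=2, y=1)
        euclid(x=1, y=0)
        -> return 1
      -> return 1
    -> return 1
  -> return 1
-> return 1

Final answer: 1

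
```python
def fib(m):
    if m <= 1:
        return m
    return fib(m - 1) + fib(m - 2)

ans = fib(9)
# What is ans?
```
Call trace (a repeated sub-call is expanded the first time; later identical calls just restate its return value):
fib(m=9)
  fib(m=8)
    fib(m=7)
      fib(m=6)
        fib(m=5)
          fib(m=4)
            fib(m=3)
              fib(m=2)
                fib(m=1)
                -> return 1
                fib(m=0)
                -> return 0
              -> return 1
              fib(m=1)
              -> return 1
            -> return 2
            fib(m=2) -> return 1  (same call as traced above)
          -> return 3
          fib(m=3) -> return 2  (same call as traced above)
        -> return 5
        fib(m=4) -> return 3  (same call as traced above)
      -> return 8
      fib(m=5) -> return 5  (same call as traced above)
    -> return 13
    fib(m=6) -> return 8  (same call as traced above)
  -> return 21
  fib(m=7) -> return 13  (same call as traced above)
-> return 34

Final answer: 34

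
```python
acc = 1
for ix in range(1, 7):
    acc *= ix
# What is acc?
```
Trace:
  acc=1
  acc=1, ix=1
  acc=2, ix=2
  acc=6, ix=3
  acc=24, ix=4
  acc=120, ix=5
  acc=720, ix=6

Final answer: 720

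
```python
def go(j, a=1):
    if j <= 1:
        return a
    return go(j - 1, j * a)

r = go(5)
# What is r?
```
Call trace:
go(j=5, a=1)
  go(j=4, a=5)
    go(j=3, a=20)
      go(j=2, a=60)
        go(j=1, a=120)
        -> return 120
      -> return 120
    -> return 120
  -> return 120
-> return 120

Final answer: 120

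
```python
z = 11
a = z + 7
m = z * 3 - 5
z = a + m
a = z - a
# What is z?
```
Trace:
  z=11
  z=11, a=18
  z=11, a=18, m=28
  z=46, a=18, m=28
  z=46, a=28, m=28

Final answer: 46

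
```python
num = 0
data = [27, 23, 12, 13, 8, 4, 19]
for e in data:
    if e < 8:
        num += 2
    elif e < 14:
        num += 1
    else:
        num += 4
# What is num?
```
Trace:
  num=0
  num=4, e=27
  num=8, e=23
  num=9, e=12
  num=10, e=13
  num=11, e=8
  num=13, e=4
  num=17, e=19

Final answer: 17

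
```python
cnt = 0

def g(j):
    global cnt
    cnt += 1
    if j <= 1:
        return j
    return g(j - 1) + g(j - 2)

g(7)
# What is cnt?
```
Call trace (a repeated sub-call is expanded the first time; later identical calls just restate its return value):
g(j=7)
  g(j=6)
    g(j=5)
      g(j=4)
        g(j=3)
          g(j=2)
            g(j=1)
            -> return 1
            g(j=0)
            -> return 0
          -> return 1
          g(j=1)
          -> return 1
        -> return 2
        g(j=2) -> return 1  (same call as traced above)
      -> return 3
      g(j=3) -> return 2  (same call as traced above)
    -> return 5
    g(j=4) -> return 3  (same call as traced above)
  -> return 8
  g(j=5) -> return 5  (same call as traced above)
-> return 13

cnt is incremented once per call, so count the calls in each subtree. Let C(j) = number of calls made by g(j).
C(0) = C(1) = 1 (base case, no recursion); C(j) = 1 + C(j - 1) + C(j - 2) otherwise.
C(2) = 1 + C(1) + C(0) = 1 + 1 + 1 = 3
C(3) = 1 + C(2) + C(1) = 1 + 3 + 1 = 5
C(4) = 1 + C(3) + C(2) = 1 + 5 + 3 = 9
C(5) = 1 + C(4) + C(3) = 1 + 9 + 5 = 15
C(6) = 1 + C(5) + C(4) = 1 + 15 + 9 = 25
C(7) = 1 + C(6) + C(5) = 1 + 25 + 15 = 41
cnt = C(7) = 41

Final answer: 41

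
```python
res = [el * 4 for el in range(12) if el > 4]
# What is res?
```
Trace:
  el=0
  el=1
  el=2
  el=3
  el=4
  el=5
  el=6
  el=7
  el=8
  el=9
  el=10
  el=11
  res=[20, 24, 28, 32, 36, 40, 44]

Final answer: [20, 24, 28, 32, 36, 40, 44]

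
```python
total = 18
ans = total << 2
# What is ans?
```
Trace:
  total=18
  total=18, ans=72

Final answer: 72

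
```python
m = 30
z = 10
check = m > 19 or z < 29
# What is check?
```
Trace:
  m=30
  m=30, z=10
  m=30, z=10, check=True

Final answer: True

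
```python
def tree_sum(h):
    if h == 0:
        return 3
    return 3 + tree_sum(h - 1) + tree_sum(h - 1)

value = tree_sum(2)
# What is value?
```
Call trace (a repeated sub-call is expanded the first time; later identical calls just restate its return value):
tree_sum(h=2)
  tree_sum(h=1)
    tree_sum(h=0)
    -> return 3
    tree_sum(h=0)
    -> return 3
  -> return 9
  tree_sum(h=1) -> return 9  (same call as traced above)
-> return 21

Final answer: 21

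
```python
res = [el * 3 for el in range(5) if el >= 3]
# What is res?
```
Trace:
  el=0
  el=1
  el=2
  el=3
  el=4
  res=[9, 12]

Final answer: [9, 12]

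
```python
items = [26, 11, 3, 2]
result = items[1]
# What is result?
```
Trace:
  items=[26, 11, 3, 2]
  items=[26, 11, 3, 2], result=11

Final answer: 11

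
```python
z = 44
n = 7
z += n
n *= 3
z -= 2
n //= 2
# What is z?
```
Trace:
  z=44
  z=44, n=7
  z=51, n=7
  z=51, n=21
  z=49, n=21
  z=49, n=10

Final answer: 49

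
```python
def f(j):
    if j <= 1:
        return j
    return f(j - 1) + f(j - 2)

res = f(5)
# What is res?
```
Call trace (a repeated sub-call is expanded the first time; later identical calls just restate its return value):
f(j=5)
  f(j=4)
    f(j=3)
      f(j=2)
        f(j=1)
        -> return 1
        f(j=0)
        -> return 0
      -> return 1
      f(j=1)
      -> return 1
    -> return 2
    f(j=2) -> return 1  (same call as traced above)
  -> return 3
  f(j=3) -> return 2  (same call as traced above)
-> return 5

Final answer: 5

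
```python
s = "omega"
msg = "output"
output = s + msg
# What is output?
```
Trace:
  s='omega'
  s='omega', msg='output'
  s='omega', msg='output', output='omegaoutput'

Final answer: 'omegaoutput'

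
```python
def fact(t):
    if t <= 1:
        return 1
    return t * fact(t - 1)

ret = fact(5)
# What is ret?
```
Call trace:
fact(t=5)
  fact(t=4)
    fact(t=3)
      fact(t=2)
        fact(t=1)
        -> return 1
      -> return 2
    -> return 6
  -> return 24
-> return 120

Final answer: 120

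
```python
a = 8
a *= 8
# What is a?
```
Trace:
  a=8
  a=64

Final answer: 64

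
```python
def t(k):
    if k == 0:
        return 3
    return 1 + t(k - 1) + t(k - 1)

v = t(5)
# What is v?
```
Call trace (a repeated sub-call is expanded the first time; later identical calls just restate its return value):
t(k=5)
  t(k=4)
    t(k=3)
      t(k=2)
        t(k=1)
          t(k=0)
          -> return 3
          t(k=0)
          -> return 3
        -> return 7
        t(k=1) -> return 7  (same call as traced above)
      -> return 15
      t(k=2) -> return 15  (same call as traced above)
    -> return 31
    t(k=3) -> return 31  (same call as traced above)
  -> return 63
  t(k=4) -> return 63  (same call as traced above)
-> return 127

Final answer: 127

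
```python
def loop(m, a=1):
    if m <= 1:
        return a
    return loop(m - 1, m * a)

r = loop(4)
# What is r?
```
Call trace:
loop(m=4, a=1)
  loop(m=3, a=4)
    loop(m=2, a=12)
      loop(m=1, a=24)
      -> return 24
    -> return 24
  -> return 24
-> return 24

Final answer: 24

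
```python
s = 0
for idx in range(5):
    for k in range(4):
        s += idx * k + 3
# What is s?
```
Trace:
  s=0
  s=3, idx=0, k=0
  s=6, idx=0, k=1
  s=9, idx=0, k=2
  s=12, idx=0, k=3
  s=15, idx=1, k=0
  s=19, idx=1, k=1
  s=24, idx=1, k=2
  s=30, idx=1, k=3
  s=33, idx=2, k=0
  s=38, idx=2, k=1
  s=45, idx=2, k=2
  s=54, idx=2, k=3
  s=57, idx=3, k=0
  s=63, idx=3, k=1
  s=72, idx=3, k=2
  s=84, idx=3, k=3
  s=87, idx=4, k=0
  s=94, idx=4, k=1
  s=105, idx=4, k=2
  s=120, idx=4, k=3

Final answer: 120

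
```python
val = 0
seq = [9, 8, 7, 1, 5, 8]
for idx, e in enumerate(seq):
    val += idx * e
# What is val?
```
Trace:
  val=0
  val=0, idx=0, e=9
  val=8, idx=1, e=8
  val=22, idx=2, e=7
  val=25, idx=3, e=1
  val=45, idx=4, e=5
  val=85, idx=5, e=8

Final answer: 85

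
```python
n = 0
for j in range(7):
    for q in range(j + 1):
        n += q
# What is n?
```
Trace:
  n=0
  n=0, j=0, q=0
  n=0, j=1, q=0
  n=1, j=1, q=1
  n=1, j=2, q=0
  n=2, j=2, q=1
  n=4, j=2, q=2
  n=4, j=3, q=0
  n=5, j=3, q=1
  n=7, j=3, q=2
  n=10, j=3, q=3
  n=10, j=4, q=0
  n=11, j=4, q=1
  n=13, j=4, q=2
  n=16, j=4, q=3
  n=20, j=4, q=4
  n=20, j=5, q=0
  n=21, j=5, q=1
  n=23, j=5, q=2
  n=26, j=5, q=3
  n=30, j=5, q=4
  n=35, j=5, q=5
  n=35, j=6, q=0
  n=36, j=6, q=1
  n=38, j=6, q=2
  n=41, j=6, q=3
  n=45, j=6, q=4
  n=50, j=6, q=5
  n=56, j=6, q=6

Final answer: 56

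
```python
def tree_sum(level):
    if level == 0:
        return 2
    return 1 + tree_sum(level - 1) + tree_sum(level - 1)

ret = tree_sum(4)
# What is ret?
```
Call trace (a repeated sub-call is expanded the first time; later identical calls just restate its return value):
tree_sum(level=4)
  tree_sum(level=3)
    tree_sum(level=2)
      tree_sum(level=1)
        tree_sum(level=0)
        -> return 2
        tree_sum(level=0)
        -> return 2
      -> return 5
      tree_sum(level=1) -> return 5  (same call as traced above)
    -> return 11
    tree_sum(level=2) -> return 11  (same call as traced above)
  -> return 23
  tree_sum(level=3) -> return 23  (same call as traced above)
-> return 47

Final answer: 47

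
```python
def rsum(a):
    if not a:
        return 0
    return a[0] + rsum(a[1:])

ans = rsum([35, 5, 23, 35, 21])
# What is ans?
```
Call trace:
rsum(a=[35, 5, 23, 35, 21])
  rsum(a=[5, 23, 35, 21])
    rsum(a=[23, 35, 21])
      rsum(a=[35, 21])
        rsum(a=[21])
          rsum(a=[])
          -> return 0
        -> return 21
      -> return 56
    -> return 79
  -> return 84
-> return 119

Final answer: 119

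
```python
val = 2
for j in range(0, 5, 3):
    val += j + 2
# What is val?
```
Trace:
  val=2
  val=4, j=0
  val=9, j=3

Final answer: 9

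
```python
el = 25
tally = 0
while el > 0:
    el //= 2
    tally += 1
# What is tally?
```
Trace:
  el=25
  el=25, tally=0
  el=12, tally=1
  el=6, tally=2
  el=3, tally=3
  el=1, tally=4
  el=0, tally=5

Final answer: 5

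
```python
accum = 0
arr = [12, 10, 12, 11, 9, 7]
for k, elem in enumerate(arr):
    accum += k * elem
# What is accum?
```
Trace:
  accum=0
  accum=0, k=0, elem=12
  accum=10, k=1, elem=10
  accum=34, k=2, elem=12
  accum=67, k=3, elem=11
  accum=103, k=4, elem=9
  accum=138, k=5, elem=7

Final answer: 138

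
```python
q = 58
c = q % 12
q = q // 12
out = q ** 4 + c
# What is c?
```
Trace:
  q=58
  q=58, c=10
  q=4, c=10
  q=4, c=10, out=266

Final answer: 10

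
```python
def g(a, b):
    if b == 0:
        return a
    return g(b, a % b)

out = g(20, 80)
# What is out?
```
Call trace:
g(a=20, b=80)
  g(a=80, b=20)
    g(a=20, b=0)
    -> return 20
  -> return 20
-> return 20

Final answer: 20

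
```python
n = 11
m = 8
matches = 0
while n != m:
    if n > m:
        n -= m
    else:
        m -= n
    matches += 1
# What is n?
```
Trace:
  n=11
  n=11, m=8
  n=11, m=8, matches=0
  n=3, m=8, matches=1
  n=3, m=5, matches=2
  n=3, m=2, matches=3
  n=1, m=2, matches=4
  n=1, m=1, matches=5

Final answer: 1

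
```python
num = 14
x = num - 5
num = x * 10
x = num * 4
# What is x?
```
Trace:
  num=14
  num=14, x=9
  num=90, x=9
  num=90, x=360

Final answer: 360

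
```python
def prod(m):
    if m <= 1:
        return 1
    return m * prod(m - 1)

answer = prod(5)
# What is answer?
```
Call trace:
prod(m=5)
  prod(m=4)
    prod(m=3)
      prod(m=2)
        prod(m=1)
        -> return 1
      -> return 2
    -> return 6
  -> return 24
-> return 120

Final answer: 120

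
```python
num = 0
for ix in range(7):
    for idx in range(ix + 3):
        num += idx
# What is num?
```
Trace:
  num=0
  num=0, ix=0, idx=0
  num=1, ix=0, idx=1
  num=3, ix=0, idx=2
  num=3, ix=1, idx=0
  num=4, ix=1, idx=1
  num=6, ix=1, idx=2
  num=9, ix=1, idx=3
  num=9, ix=2, idx=0
  num=10, ix=2, idx=1
  num=12, ix=2, idx=2
  num=15, ix=2, idx=3
  num=19, ix=2, idx=4
  num=19, ix=3, idx=0
  num=20, ix=3, idx=1
  num=22, ix=3, idx=2
  num=25, ix=3, idx=3
  num=29, ix=3, idx=4
  num=34, ix=3, idx=5
  num=34, ix=4, idx=0
  num=35, ix=4, idx=1
  num=37, ix=4, idx=2
  num=40, ix=4, idx=3
  num=44, ix=4, idx=4
  num=49, ix=4, idx=5
  num=55, ix=4, idx=6
  num=55, ix=5, idx=0
  num=56, ix=5, idx=1
  num=58, ix=5, idx=2
  num=61, ix=5, idx=3
  num=65, ix=5, idx=4
  num=70, ix=5, idx=5
  num=76, ix=5, idx=6
  num=83, ix=5, idx=7
  num=83, ix=6, idx=0
  num=84, ix=6, idx=1
  num=86, ix=6, idx=2
  num=89, ix=6, idx=3
  num=93, ix=6, idx=4
  num=98, ix=6, idx=5
  num=104, ix=6, idx=6
  num=111, ix=6, idx=7
  num=119, ix=6, idx=8

Final answer: 119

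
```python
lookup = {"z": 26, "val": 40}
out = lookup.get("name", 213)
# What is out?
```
Trace:
  lookup={'z': 26, 'val': 40}
  lookup={'z': 26, 'val': 40}, out=213

Final answer: 213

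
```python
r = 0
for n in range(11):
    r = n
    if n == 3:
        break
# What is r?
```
Trace:
  r=0
  r=0, n=0
  r=1, n=1
  r=2, n=2
  r=3, n=3

Final answer: 3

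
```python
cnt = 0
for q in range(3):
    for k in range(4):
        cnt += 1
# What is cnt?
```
Trace:
  cnt=0
  cnt=1, q=0, k=0
  cnt=2, q=0, k=1
  cnt=3, q=0, k=2
  cnt=4, q=0, k=3
  cnt=5, q=1, k=0
  cnt=6, q=1, k=1
  cnt=7, q=1, k=2
  cnt=8, q=1, k=3
  cnt=9, q=2, k=0
  cnt=10, q=2, k=1
  cnt=11, q=2, k=2
  cnt=12, q=2, k=3

Final answer: 12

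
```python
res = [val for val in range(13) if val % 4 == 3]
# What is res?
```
Trace:
  val=0
  val=1
  val=2
  val=3
  val=4
  val=5
  val=6
  val=7
  val=8
  val=9
  val=10
  val=11
  val=12
  res=[3, 7, 11]

Final answer: [3, 7, 11]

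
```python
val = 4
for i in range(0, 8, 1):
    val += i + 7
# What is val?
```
Trace:
  val=4
  val=11, i=0
  val=19, i=1
  val=28, i=2
  val=38, i=3
  val=49, i=4
  val=61, i=5
  val=74, i=6
  val=88, i=7

Final answer: 88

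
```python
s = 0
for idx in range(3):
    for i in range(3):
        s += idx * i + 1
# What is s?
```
Trace:
  s=0
  s=1, idx=0, i=0
  s=2, idx=0, i=1
  s=3, idx=0, i=2
  s=4, idx=1, i=0
  s=6, idx=1, i=1
  s=9, idx=1, i=2
  s=10, idx=2, i=0
  s=13, idx=2, i=1
  s=18, idx=2, i=2

Final answer: 18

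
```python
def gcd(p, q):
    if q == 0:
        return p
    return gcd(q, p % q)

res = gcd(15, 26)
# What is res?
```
Call trace:
gcd(p=15, q=26)
  gcd(p=26, q=15)
    gcd(p=15, q=11)
      gcd(p=11, q=4)
        gcd(p=4, q=3)
          gcd(p=3, q=1)
            gcd(p=1, q=0)
            -> return 1
          -> return 1
        -> return 1
      -> return 1
    -> return 1
  -> return 1
-> return 1

Final answer: 1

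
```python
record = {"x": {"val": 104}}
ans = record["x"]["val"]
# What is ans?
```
Trace:
  record={'x': {'val': 104}}
  record={'x': {'val': 104}}, ans=104

Final answer: 104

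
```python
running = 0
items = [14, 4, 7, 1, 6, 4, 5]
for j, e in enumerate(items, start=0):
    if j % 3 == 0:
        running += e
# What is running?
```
Trace:
  running=0
  running=14, j=0, e=14
  running=14, j=1, e=4
  running=14, j=2, e=7
  running=15, j=3, e=1
  running=15, j=4, e=6
  running=15, j=5, e=4
  running=20, j=6, e=5

Final answer: 20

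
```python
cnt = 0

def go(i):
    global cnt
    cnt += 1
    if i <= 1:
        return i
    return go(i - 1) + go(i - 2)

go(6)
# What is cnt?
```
Call trace (a repeated sub-call is expanded the first time; later identical calls just restate its return value):
go(i=6)
  go(i=5)
    go(i=4)
      go(i=3)
        go(i=2)
          go(i=1)
          -> return 1
          go(i=0)
          -> return 0
        -> return 1
        go(i=1)
        -> return 1
      -> return 2
      go(i=2) -> return 1  (same call as traced above)
    -> return 3
    go(i=3) -> return 2  (same call as traced above)
  -> return 5
  go(i=4) -> return 3  (same call as traced above)
-> return 8

cnt is incremented once per call, so count the calls in each subtree. Let C(i) = number of calls made by go(i).
C(0) = C(1) = 1 (base case, no recursion); C(i) = 1 + C(i - 1) + C(i - 2) otherwise.
C(2) = 1 + C(1) + C(0) = 1 + 1 + 1 = 3
C(3) = 1 + C(2) + C(1) = 1 + 3 + 1 = 5
C(4) = 1 + C(3) + C(2) = 1 + 5 + 3 = 9
C(5) = 1 + C(4) + C(3) = 1 + 9 + 5 = 15
C(6) = 1 + C(5) + C(4) = 1 + 15 + 9 = 25
cnt = C(6) = 25

Final answer: 25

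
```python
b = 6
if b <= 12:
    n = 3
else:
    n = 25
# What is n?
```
Trace:
  b=6
  b=6, n=3

Final answer: 3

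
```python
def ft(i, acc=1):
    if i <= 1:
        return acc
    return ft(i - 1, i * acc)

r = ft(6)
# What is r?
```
Call trace:
ft(i=6, acc=1)
  ft(i=5, acc=6)
    ft(i=4, acc=30)
      ft(i=3, acc=120)
        ft(i=2, acc=360)
          ft(i=1, acc=720)
          -> return 720
        -> return 720
      -> return 720
    -> return 720
  -> return 720
-> return 720

Final answer: 720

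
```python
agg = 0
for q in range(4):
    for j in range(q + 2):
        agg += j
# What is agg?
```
Trace:
  agg=0
  agg=0, q=0, j=0
  agg=1, q=0, j=1
  agg=1, q=1, j=0
  agg=2, q=1, j=1
  agg=4, q=1, j=2
  agg=4, q=2, j=0
  agg=5, q=2, j=1
  agg=7, q=2, j=2
  agg=10, q=2, j=3
  agg=10, q=3, j=0
  agg=11, q=3, j=1
  agg=13, q=3, j=2
  agg=16, q=3, j=3
  agg=20, q=3, j=4

Final answer: 20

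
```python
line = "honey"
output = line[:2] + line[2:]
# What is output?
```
Trace:
  line='honey'
  line='honey', output='honey'

Final answer: 'honey'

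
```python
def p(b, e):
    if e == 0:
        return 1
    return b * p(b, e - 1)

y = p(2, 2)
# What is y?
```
Call trace:
p(b=2, e=2)
  p(b=2, e=1)
    p(b=2, e=0)
    -> return 1
  -> return 2
-> return 4

Final answer: 4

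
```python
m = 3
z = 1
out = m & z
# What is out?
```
Trace:
  m=3
  m=3, z=1
  m=3, z=1, out=1

Final answer: 1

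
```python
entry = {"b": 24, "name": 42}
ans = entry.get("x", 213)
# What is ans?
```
Trace:
  entry={'b': 24, 'name': 42}
  entry={'b': 24, 'name': 42}, ans=213

Final answer: 213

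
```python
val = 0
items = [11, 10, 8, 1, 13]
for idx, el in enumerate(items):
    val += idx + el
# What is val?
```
Trace:
  val=0
  val=11, idx=0, el=11
  val=22, idx=1, el=10
  val=32, idx=2, el=8
  val=36, idx=3, el=1
  val=53, idx=4, el=13

Final answer: 53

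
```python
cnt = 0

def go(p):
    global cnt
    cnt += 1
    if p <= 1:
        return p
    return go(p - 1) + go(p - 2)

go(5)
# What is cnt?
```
Call trace (a repeated sub-call is expanded the first time; later identical calls just restate its return value):
go(p=5)
  go(p=4)
    go(p=3)
      go(p=2)
        go(p=1)
        -> return 1
        go(p=0)
        -> return 0
      -> return 1
      go(p=1)
      -> return 1
    -> return 2
    go(p=2) -> return 1  (same call as traced above)
  -> return 3
  go(p=3) -> return 2  (same call as traced above)
-> return 5

cnt is incremented once per call, so count the calls in each subtree. Let C(p) = number of calls made by go(p).
C(0) = C(1) = 1 (base case, no recursion); C(p) = 1 + C(p - 1) + C(p - 2) otherwise.
C(2) = 1 + C(1) + C(0) = 1 + 1 + 1 = 3
C(3) = 1 + C(2) + C(1) = 1 + 3 + 1 = 5
C(4) = 1 + C(3) + C(2) = 1 + 5 + 3 = 9
C(5) = 1 + C(4) + C(3) = 1 + 9 + 5 = 15
cnt = C(5) = 15

Final answer: 15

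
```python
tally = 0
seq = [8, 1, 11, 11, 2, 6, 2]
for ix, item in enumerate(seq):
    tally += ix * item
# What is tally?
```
Trace:
  tally=0
  tally=0, ix=0, item=8
  tally=1, ix=1, item=1
  tally=23, ix=2, item=11
  tally=56, ix=3, item=11
  tally=64, ix=4, item=2
  tally=94, ix=5, item=6
  tally=106, ix=6, item=2

Final answer: 106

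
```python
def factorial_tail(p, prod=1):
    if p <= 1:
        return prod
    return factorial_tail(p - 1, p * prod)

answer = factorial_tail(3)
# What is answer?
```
Call trace:
factorial_tail(p=3, prod=1)
  factorial_tail(p=2, prod=3)
    factorial_tail(p=1, prod=6)
    -> return 6
  -> return 6
-> return 6

Final answer: 6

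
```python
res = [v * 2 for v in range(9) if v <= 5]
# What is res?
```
Trace:
  v=0
  v=1
  v=2
  v=3
  v=4
  v=5
  v=6
  v=7
  v=8
  res=[0, 2, 4, 6, 8, 10]

Final answer: [0, 2, 4, 6, 8, 10]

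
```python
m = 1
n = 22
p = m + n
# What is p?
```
Trace:
  m=1
  m=1, n=22
  m=1, n=22, p=23

Final answer: 23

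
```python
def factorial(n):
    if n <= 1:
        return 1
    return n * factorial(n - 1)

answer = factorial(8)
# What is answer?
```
Call trace:
factorial(n=8)
  factorial(n=7)
    factorial(n=6)
      factorial(n=5)
        factorial(n=4)
          factorial(n=3)
            factorial(n=2)
              factorial(n=1)
              -> return 1
            -> return 2
          -> return 6
        -> return 24
      -> return 120
    -> return 720
  -> return 5040
-> return 40320

Final answer: 40320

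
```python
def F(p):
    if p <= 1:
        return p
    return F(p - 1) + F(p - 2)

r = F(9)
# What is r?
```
Call trace (a repeated sub-call is expanded the first time; later identical calls just restate its return value):
F(p=9)
  F(p=8)
    F(p=7)
      F(p=6)
        F(p=5)
          F(p=4)
            F(p=3)
              F(p=2)
                F(p=1)
                -> return 1
                F(p=0)
                -> return 0
              -> return 1
              F(p=1)
              -> return 1
            -> return 2
            F(p=2) -> return 1  (same call as traced above)
          -> return 3
          F(p=3) -> return 2  (same call as traced above)
        -> return 5
        F(p=4) -> return 3  (same call as traced above)
      -> return 8
      F(p=5) -> return 5  (same call as traced above)
    -> return 13
    F(p=6) -> return 8  (same call as traced above)
  -> return 21
  F(p=7) -> return 13  (same call as traced above)
-> return 34

Final answer: 34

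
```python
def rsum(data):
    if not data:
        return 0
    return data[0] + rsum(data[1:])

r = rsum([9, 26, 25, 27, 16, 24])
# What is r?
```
Call trace:
rsum(data=[9, 26, 25, 27, 16, 24])
  rsum(data=[26, 25, 27, 16, 24])
    rsum(data=[25, 27, 16, 24])
      rsum(data=[27, 16, 24])
        rsum(data=[16, 24])
          rsum(data=[24])
            rsum(data=[])
            -> return 0
          -> return 24
        -> return 40
      -> return 67
    -> return 92
  -> return 118
-> return 127

Final answer: 127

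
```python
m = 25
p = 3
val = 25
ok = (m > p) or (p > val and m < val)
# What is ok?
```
Trace:
  m=25
  m=25, p=3
  m=25, p=3, val=25
  m=25, p=3, val=25, ok=True

Final answer: True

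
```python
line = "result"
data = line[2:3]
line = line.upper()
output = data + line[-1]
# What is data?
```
Trace:
  line='result'
  line='result', data='s'
  line='RESULT', data='s'
  line='RESULT', data='s', output='sT'

Final answer: 's'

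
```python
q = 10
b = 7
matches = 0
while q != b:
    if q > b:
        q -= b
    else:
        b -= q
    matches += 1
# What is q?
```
Trace:
  q=10
  q=10, b=7
  q=10, b=7, matches=0
  q=3, b=7, matches=1
  q=3, b=4, matches=2
  q=3, b=1, matches=3
  q=2, b=1, matches=4
  q=1, b=1, matches=5

Final answer: 1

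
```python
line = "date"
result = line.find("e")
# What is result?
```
Trace:
  line='date'
  line='date', result=3

Final answer: 3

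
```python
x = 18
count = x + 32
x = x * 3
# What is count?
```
Trace:
  x=18
  x=18, count=50
  x=54, count=50

Final answer: 50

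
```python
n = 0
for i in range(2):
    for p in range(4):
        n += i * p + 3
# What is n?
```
Trace:
  n=0
  n=3, i=0, p=0
  n=6, i=0, p=1
  n=9, i=0, p=2
  n=12, i=0, p=3
  n=15, i=1, p=0
  n=19, i=1, p=1
  n=24, i=1, p=2
  n=30, i=1, p=3

Final answer: 30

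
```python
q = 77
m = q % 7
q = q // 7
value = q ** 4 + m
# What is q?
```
Trace:
  q=77
  q=77, m=0
  q=11, m=0
  q=11, m=0, value=14641

Final answer: 11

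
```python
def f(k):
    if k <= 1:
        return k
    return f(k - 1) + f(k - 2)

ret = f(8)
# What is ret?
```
Call trace (a repeated sub-call is expanded the first time; later identical calls just restate its return value):
f(k=8)
  f(k=7)
    f(k=6)
      f(k=5)
        f(k=4)
          f(k=3)
            f(k=2)
              f(k=1)
              -> return 1
              f(k=0)
              -> return 0
            -> return 1
            f(k=1)
            -> return 1
          -> return 2
          f(k=2) -> return 1  (same call as traced above)
        -> return 3
        f(k=3) -> return 2  (same call as traced above)
      -> return 5
      f(k=4) -> return 3  (same call as traced above)
    -> return 8
    f(k=5) -> return 5  (same call as traced above)
  -> return 13
  f(k=6) -> return 8  (same call as traced above)
-> return 21

Final answer: 21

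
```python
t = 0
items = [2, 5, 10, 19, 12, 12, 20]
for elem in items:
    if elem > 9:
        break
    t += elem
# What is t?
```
Trace:
  t=0
  t=2, elem=2
  t=7, elem=5
  t=7, elem=10

Final answer: 7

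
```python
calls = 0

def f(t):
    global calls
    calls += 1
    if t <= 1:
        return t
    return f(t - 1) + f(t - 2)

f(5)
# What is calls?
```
Call trace (a repeated sub-call is expanded the first time; later identical calls just restate its return value):
f(t=5)
  f(t=4)
    f(t=3)
      f(t=2)
        f(t=1)
        -> return 1
        f(t=0)
        -> return 0
      -> return 1
      f(t=1)
      -> return 1
    -> return 2
    f(t=2) -> return 1  (same call as traced above)
  -> return 3
  f(t=3) -> return 2  (same call as traced above)
-> return 5

calls is incremented once per call, so count the calls in each subtree. Let C(t) = number of calls made by f(t).
C(0) = C(1) = 1 (base case, no recursion); C(t) = 1 + C(t - 1) + C(t - 2) otherwise.
C(2) = 1 + C(1) + C(0) = 1 + 1 + 1 = 3
C(3) = 1 + C(2) + C(1) = 1 + 3 + 1 = 5
C(4) = 1 + C(3) + C(2) = 1 + 5 + 3 = 9
C(5) = 1 + C(4) + C(3) = 1 + 9 + 5 = 15
calls = C(5) = 15

Final answer: 15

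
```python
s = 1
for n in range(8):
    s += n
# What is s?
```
Trace:
  s=1
  s=1, n=0
  s=2, n=1
  s=4, n=2
  s=7, n=3
  s=11, n=4
  s=16, n=5
  s=22, n=6
  s=29, n=7

Final answer: 29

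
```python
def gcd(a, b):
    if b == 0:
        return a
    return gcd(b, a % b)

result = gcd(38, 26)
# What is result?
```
Call trace:
gcd(a=38, b=26)
  gcd(a=26, b=12)
    gcd(a=12, b=2)
      gcd(a=2, b=0)
      -> return 2
    -> return 2
  -> return 2
-> return 2

Final answer: 2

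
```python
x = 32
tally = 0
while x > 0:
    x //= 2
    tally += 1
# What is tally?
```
Trace:
  x=32
  x=32, tally=0
  x=16, tally=1
  x=8, tally=2
  x=4, tally=3
  x=2, tally=4
  x=1, tally=5
  x=0, tally=6

Final answer: 6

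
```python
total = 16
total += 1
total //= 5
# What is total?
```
Trace:
  total=16
  total=17
  total=3

Final answer: 3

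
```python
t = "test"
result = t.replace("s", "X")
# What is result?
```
Trace:
  t='test'
  t='test', result='teXt'

Final answer: 'teXt'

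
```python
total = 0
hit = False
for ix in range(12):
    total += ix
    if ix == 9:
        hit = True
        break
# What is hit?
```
Trace:
  total=0
  total=0, hit=False
  total=0, hit=False, ix=0
  total=1, hit=False, ix=1
  total=3, hit=False, ix=2
  total=6, hit=False, ix=3
  total=10, hit=False, ix=4
  total=15, hit=False, ix=5
  total=21, hit=False, ix=6
  total=28, hit=False, ix=7
  total=36, hit=False, ix=8
  total=45, hit=True, ix=9

Final answer: True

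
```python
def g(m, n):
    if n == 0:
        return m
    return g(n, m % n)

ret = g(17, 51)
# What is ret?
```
Call trace:
g(m=17, n=51)
  g(m=51, n=17)
    g(m=17, n=0)
    -> return 17
  -> return 17
-> return 17

Final answer: 17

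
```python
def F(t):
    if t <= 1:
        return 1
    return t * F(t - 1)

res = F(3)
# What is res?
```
Call trace:
F(t=3)
  F(t=2)
    F(t=1)
    -> return 1
  -> return 2
-> return 6

Final answer: 6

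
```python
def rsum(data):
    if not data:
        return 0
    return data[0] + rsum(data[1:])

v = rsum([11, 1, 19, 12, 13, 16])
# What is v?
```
Call trace:
rsum(data=[11, 1, 19, 12, 13, 16])
  rsum(data=[1, 19, 12, 13, 16])
    rsum(data=[19, 12, 13, 16])
      rsum(data=[12, 13, 16])
        rsum(data=[13, 16])
          rsum(data=[16])
            rsum(data=[])
            -> return 0
          -> return 16
        -> return 29
      -> return 41
    -> return 60
  -> return 61
-> return 72

Final answer: 72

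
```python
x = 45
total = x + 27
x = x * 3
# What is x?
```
Trace:
  x=45
  x=45, total=72
  x=135, total=72

Final answer: 135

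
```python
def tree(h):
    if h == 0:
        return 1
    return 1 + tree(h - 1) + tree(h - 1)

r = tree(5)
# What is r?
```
Call trace (a repeated sub-call is expanded the first time; later identical calls just restate its return value):
tree(h=5)
  tree(h=4)
    tree(h=3)
      tree(h=2)
        tree(h=1)
          tree(h=0)
          -> return 1
          tree(h=0)
          -> return 1
        -> return 3
        tree(h=1) -> return 3  (same call as traced above)
      -> return 7
      tree(h=2) -> return 7  (same call as traced above)
    -> return 15
    tree(h=3) -> return 15  (same call as traced above)
  -> return 31
  tree(h=4) -> return 31  (same call as traced above)
-> return 63

Final answer: 63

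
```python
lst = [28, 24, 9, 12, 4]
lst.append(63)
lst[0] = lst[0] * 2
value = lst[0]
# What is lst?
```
Trace:
  lst=[28, 24, 9, 12, 4]
  lst=[28, 24, 9, 12, 4, 63]
  lst=[56, 24, 9, 12, 4, 63]
  lst=[56, 24, 9, 12, 4, 63], value=56

Final answer: [56, 24, 9, 12, 4, 63]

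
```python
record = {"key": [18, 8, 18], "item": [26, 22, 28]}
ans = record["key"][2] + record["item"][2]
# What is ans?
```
Trace:
  record={'key': [18, 8, 18], 'item': [26, 22, 28]}
  record={'key': [18, 8, 18], 'item': [26, 22, 28]}, ans=46

Final answer: 46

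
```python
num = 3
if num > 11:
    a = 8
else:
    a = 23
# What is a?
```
Trace:
  num=3
  num=3, a=23

Final answer: 23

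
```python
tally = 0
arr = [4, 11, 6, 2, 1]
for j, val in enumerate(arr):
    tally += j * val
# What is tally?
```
Trace:
  tally=0
  tally=0, j=0, val=4
  tally=11, j=1, val=11
  tally=23, j=2, val=6
  tally=29, j=3, val=2
  tally=33, j=4, val=1

Final answer: 33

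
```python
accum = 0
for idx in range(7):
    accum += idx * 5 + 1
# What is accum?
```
Trace:
  accum=0
  accum=1, idx=0
  accum=7, idx=1
  accum=18, idx=2
  accum=34, idx=3
  accum=55, idx=4
  accum=81, idx=5
  accum=112, idx=6

Final answer: 112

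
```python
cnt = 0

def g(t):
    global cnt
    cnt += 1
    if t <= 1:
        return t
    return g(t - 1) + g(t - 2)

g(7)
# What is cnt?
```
Call trace (a repeated sub-call is expanded the first time; later identical calls just restate its return value):
g(t=7)
  g(t=6)
    g(t=5)
      g(t=4)
        g(t=3)
          g(t=2)
            g(t=1)
            -> return 1
            g(t=0)
            -> return 0
          -> return 1
          g(t=1)
          -> return 1
        -> return 2
        g(t=2) -> return 1  (same call as traced above)
      -> return 3
      g(t=3) -> return 2  (same call as traced above)
    -> return 5
    g(t=4) -> return 3  (same call as traced above)
  -> return 8
  g(t=5) -> return 5  (same call as traced above)
-> return 13

cnt is incremented once per call, so count the calls in each subtree. Let C(t) = number of calls made by g(t).
C(0) = C(1) = 1 (base case, no recursion); C(t) = 1 + C(t - 1) + C(t - 2) otherwise.
C(2) = 1 + C(1) + C(0) = 1 + 1 + 1 = 3
C(3) = 1 + C(2) + C(1) = 1 + 3 + 1 = 5
C(4) = 1 + C(3) + C(2) = 1 + 5 + 3 = 9
C(5) = 1 + C(4) + C(3) = 1 + 9 + 5 = 15
C(6) = 1 + C(5) + C(4) = 1 + 15 + 9 = 25
C(7) = 1 + C(6) + C(5) = 1 + 25 + 15 = 41
cnt = C(7) = 41

Final answer: 41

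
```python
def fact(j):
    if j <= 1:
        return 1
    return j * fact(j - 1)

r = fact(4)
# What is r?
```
Call trace:
fact(j=4)
  fact(j=3)
    fact(j=2)
      fact(j=1)
      -> return 1
    -> return 2
  -> return 6
-> return 24

Final answer: 24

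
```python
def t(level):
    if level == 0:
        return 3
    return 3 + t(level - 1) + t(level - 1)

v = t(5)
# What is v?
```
Call trace (a repeated sub-call is expanded the first time; later identical calls just restate its return value):
t(level=5)
  t(level=4)
    t(level=3)
      t(level=2)
        t(level=1)
          t(level=0)
          -> return 3
          t(level=0)
          -> return 3
        -> return 9
        t(level=1) -> return 9  (same call as traced above)
      -> return 21
      t(level=2) -> return 21  (same call as traced above)
    -> return 45
    t(level=3) -> return 45  (same call as traced above)
  -> return 93
  t(level=4) -> return 93  (same call as traced above)
-> return 189

Final answer: 189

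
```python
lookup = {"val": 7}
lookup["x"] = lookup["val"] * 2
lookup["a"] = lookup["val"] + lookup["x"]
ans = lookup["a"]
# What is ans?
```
Trace:
  lookup={'val': 7}
  lookup={'val': 7, 'x': 14}
  lookup={'val': 7, 'x': 14, 'a': 21}
  lookup={'val': 7, 'x': 14, 'a': 21}, ans=21

Final answer: 21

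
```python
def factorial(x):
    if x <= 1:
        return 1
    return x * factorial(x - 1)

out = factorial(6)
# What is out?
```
Call trace:
factorial(x=6)
  factorial(x=5)
    factorial(x=4)
      factorial(x=3)
        factorial(x=2)
          factorial(x=1)
          -> return 1
        -> return 2
      -> return 6
    -> return 24
  -> return 120
-> return 720

Final answer: 720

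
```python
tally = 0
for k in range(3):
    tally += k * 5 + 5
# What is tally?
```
Trace:
  tally=0
  tally=5, k=0
  tally=15, k=1
  tally=30, k=2

Final answer: 30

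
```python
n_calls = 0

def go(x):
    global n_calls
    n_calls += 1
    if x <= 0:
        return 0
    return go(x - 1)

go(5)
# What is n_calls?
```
Call trace:
go(x=5)
  go(x=4)
    go(x=3)
      go(x=2)
        go(x=1)
          go(x=0)
          -> return 0
        -> return 0
      -> return 0
    -> return 0
  -> return 0
-> return 0

n_calls is incremented once per call. go is entered once for each x = 5, 4, 3, 2, 1, 0 (the x <= 0 call returns without recursing), i.e. 5 + 1 calls.
n_calls = 6

Final answer: 6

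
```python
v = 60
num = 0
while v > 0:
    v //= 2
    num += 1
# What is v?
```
Trace:
  v=60
  v=60, num=0
  v=30, num=1
  v=15, num=2
  v=7, num=3
  v=3, num=4
  v=1, num=5
  v=0, num=6

Final answer: 0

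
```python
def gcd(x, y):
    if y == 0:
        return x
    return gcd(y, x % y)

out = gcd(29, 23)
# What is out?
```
Call trace:
gcd(x=29, y=23)
  gcd(x=23, y=6)
    gcd(x=6, y=5)
      gcd(x=5, y=1)
        gcd(x=1, y=0)
        -> return 1
      -> return 1
    -> return 1
  -> return 1
-> return 1

Final answer: 1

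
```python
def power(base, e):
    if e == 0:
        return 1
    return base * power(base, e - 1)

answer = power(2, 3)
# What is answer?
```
Call trace:
power(base=2, e=3)
  power(base=2, e=2)
    power(base=2, e=1)
      power(base=2, e=0)
      -> return 1
    -> return 2
  -> return 4
-> return 8

Final answer: 8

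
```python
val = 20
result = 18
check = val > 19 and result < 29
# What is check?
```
Trace:
  val=20
  val=20, result=18
  val=20, result=18, check=True

Final answer: True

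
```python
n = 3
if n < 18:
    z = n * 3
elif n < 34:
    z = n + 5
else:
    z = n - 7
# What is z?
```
Trace:
  n=3
  n=3, z=9

Final answer: 9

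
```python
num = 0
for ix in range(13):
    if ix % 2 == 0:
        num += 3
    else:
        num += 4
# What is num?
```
Trace:
  num=0
  num=3, ix=0
  num=7, ix=1
  num=10, ix=2
  num=14, ix=3
  num=17, ix=4
  num=21, ix=5
  num=24, ix=6
  num=28, ix=7
  num=31, ix=8
  num=35, ix=9
  num=38, ix=10
  num=42, ix=11
  num=45, ix=12

Final answer: 45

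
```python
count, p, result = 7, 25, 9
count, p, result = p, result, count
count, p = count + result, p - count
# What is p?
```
Trace:
  count=7, p=25, result=9
  count=25, p=9, result=7
  count=32, p=-16, result=7

Final answer: -16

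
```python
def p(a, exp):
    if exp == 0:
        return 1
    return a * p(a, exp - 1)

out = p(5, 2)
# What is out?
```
Call trace:
p(a=5, exp=2)
  p(a=5, exp=1)
    p(a=5, exp=0)
    -> return 1
  -> return 5
-> return 25

Final answer: 25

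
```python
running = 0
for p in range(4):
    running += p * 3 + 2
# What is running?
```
Trace:
  running=0
  running=2, p=0
  running=7, p=1
  running=15, p=2
  running=26, p=3

Final answer: 26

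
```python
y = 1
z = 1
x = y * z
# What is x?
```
Trace:
  y=1
  y=1, z=1
  y=1, z=1, x=1

Final answer: 1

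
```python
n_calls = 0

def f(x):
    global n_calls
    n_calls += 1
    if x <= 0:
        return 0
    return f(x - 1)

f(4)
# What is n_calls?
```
Call trace:
f(x=4)
  f(x=3)
    f(x=2)
      f(x=1)
        f(x=0)
        -> return 0
      -> return 0
    -> return 0
  -> return 0
-> return 0

n_calls is incremented once per call. f is entered once for each x = 4, 3, 2, 1, 0 (the x <= 0 call returns without recursing), i.e. 4 + 1 calls.
n_calls = 5

Final answer: 5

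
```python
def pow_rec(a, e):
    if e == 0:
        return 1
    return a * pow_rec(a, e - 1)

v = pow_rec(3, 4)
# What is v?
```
Call trace:
pow_rec(a=3, e=4)
  pow_rec(a=3, e=3)
    pow_rec(a=3, e=2)
      pow_rec(a=3, e=1)
        pow_rec(a=3, e=0)
        -> return 1
      -> return 3
    -> return 9
  -> return 27
-> return 81

Final answer: 81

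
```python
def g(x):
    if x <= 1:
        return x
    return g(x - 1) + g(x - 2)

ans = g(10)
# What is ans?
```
Call trace (a repeated sub-call is expanded the first time; later identical calls just restate its return value):
g(x=10)
  g(x=9)
    g(x=8)
      g(x=7)
        g(x=6)
          g(x=5)
            g(x=4)
              g(x=3)
                g(x=2)
                  g(x=1)
                  -> return 1
                  g(x=0)
                  -> return 0
                -> return 1
                g(x=1)
                -> return 1
              -> return 2
              g(x=2) -> return 1  (same call as traced above)
            -> return 3
            g(x=3) -> return 2  (same call as traced above)
          -> return 5
          g(x=4) -> return 3  (same call as traced above)
        -> return 8
        g(x=5) -> return 5  (same call as traced above)
      -> return 13
      g(x=6) -> return 8  (same call as traced above)
    -> return 21
    g(x=7) -> return 13  (same call as traced above)
  -> return 34
  g(x=8) -> return 21  (same call as traced above)
-> return 55

Final answer: 55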